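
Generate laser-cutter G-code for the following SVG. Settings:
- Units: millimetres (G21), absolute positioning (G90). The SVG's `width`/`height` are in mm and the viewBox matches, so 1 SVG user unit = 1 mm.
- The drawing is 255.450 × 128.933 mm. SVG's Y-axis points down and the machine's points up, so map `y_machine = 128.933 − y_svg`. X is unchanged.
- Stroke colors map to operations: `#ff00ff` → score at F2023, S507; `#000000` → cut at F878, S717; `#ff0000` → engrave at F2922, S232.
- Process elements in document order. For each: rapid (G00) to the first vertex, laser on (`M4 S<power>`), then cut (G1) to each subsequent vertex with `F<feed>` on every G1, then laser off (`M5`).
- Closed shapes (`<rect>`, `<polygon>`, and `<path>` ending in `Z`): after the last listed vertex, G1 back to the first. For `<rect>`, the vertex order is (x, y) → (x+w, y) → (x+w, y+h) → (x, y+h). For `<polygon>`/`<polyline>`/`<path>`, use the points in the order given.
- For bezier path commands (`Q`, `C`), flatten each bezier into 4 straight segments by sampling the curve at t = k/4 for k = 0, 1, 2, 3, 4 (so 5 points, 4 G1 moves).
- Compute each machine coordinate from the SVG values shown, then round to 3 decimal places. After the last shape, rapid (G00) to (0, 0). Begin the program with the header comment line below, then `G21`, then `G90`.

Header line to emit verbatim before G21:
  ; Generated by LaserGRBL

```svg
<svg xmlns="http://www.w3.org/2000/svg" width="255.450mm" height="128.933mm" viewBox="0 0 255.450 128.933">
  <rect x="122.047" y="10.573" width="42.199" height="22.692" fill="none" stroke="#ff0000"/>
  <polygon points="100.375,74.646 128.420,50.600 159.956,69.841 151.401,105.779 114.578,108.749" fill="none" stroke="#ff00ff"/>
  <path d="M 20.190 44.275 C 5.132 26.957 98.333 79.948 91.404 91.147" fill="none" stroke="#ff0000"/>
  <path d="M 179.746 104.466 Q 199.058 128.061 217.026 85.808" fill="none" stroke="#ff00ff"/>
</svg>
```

1 u = 1 mm; y_m = 128.933 − y.

[1] `<rect>` rectangle, #ff0000→engrave S232 F2922: (122.047,118.360) → (164.246,118.360) → (164.246,95.668) → (122.047,95.668) → (122.047,118.360) (closed)

[2] `<polygon>` regular polygon, #ff00ff→score S507 F2023: (100.375,54.287) → (128.420,78.333) → (159.956,59.092) → (151.401,23.154) → (114.578,20.184) → (100.375,54.287) (closed)

[3] `<path>` cubic bezier, #ff0000→engrave S232 F2922: (20.190,84.658) → (25.939,86.215) → (52.749,71.916) → (81.082,52.270) → (91.404,37.786)

[4] `<path>` quadratic bezier, #ff00ff→score S507 F2023: (179.746,24.467) → (189.318,16.785) → (198.722,17.334) → (207.958,26.114) → (217.026,43.125)

; Generated by LaserGRBL
G21
G90
G00 X122.047 Y118.360
M4 S232
G1 X164.246 Y118.360 F2922
G1 X164.246 Y95.668 F2922
G1 X122.047 Y95.668 F2922
G1 X122.047 Y118.360 F2922
M5
G00 X100.375 Y54.287
M4 S507
G1 X128.420 Y78.333 F2023
G1 X159.956 Y59.092 F2023
G1 X151.401 Y23.154 F2023
G1 X114.578 Y20.184 F2023
G1 X100.375 Y54.287 F2023
M5
G00 X20.190 Y84.658
M4 S232
G1 X25.939 Y86.215 F2922
G1 X52.749 Y71.916 F2922
G1 X81.082 Y52.270 F2922
G1 X91.404 Y37.786 F2922
M5
G00 X179.746 Y24.467
M4 S507
G1 X189.318 Y16.785 F2023
G1 X198.722 Y17.334 F2023
G1 X207.958 Y26.114 F2023
G1 X217.026 Y43.125 F2023
M5
G00 X0.000 Y0.000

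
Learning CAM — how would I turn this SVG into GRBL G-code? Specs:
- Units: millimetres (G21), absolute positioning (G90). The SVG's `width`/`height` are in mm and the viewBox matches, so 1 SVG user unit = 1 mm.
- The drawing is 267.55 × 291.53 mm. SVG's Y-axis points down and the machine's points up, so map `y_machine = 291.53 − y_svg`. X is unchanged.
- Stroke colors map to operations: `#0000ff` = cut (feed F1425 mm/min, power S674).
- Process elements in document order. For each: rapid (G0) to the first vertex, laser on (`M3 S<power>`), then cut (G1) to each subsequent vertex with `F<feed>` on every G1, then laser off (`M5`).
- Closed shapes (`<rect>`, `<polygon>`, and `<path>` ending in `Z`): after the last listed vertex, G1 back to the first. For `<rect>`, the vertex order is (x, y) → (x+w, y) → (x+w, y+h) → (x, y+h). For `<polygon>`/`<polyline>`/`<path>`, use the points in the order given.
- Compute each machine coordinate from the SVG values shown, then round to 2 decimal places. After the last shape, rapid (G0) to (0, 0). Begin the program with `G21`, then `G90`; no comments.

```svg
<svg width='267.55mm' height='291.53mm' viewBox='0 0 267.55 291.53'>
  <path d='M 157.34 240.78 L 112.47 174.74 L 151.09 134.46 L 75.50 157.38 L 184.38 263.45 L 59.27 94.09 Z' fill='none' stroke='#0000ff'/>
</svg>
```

G21
G90
G0 X157.34 Y50.75
M3 S674
G1 X112.47 Y116.79 F1425
G1 X151.09 Y157.07 F1425
G1 X75.50 Y134.15 F1425
G1 X184.38 Y28.08 F1425
G1 X59.27 Y197.44 F1425
G1 X157.34 Y50.75 F1425
M5
G0 X0.00 Y0.00

Since the viewBox matches the mm dimensions, user units are millimetres directly. The only transform is the Y-flip y_m = 291.53 − y_svg.

Shape 1 is a closed polygon drawn with `<path>`. Its stroke #0000ff means cut at S674, F1425. After flipping Y the toolpath is (157.34,50.75) → (112.47,116.79) → (151.09,157.07) → (75.50,134.15) → (184.38,28.08) → (59.27,197.44) → (157.34,50.75), returning to the start.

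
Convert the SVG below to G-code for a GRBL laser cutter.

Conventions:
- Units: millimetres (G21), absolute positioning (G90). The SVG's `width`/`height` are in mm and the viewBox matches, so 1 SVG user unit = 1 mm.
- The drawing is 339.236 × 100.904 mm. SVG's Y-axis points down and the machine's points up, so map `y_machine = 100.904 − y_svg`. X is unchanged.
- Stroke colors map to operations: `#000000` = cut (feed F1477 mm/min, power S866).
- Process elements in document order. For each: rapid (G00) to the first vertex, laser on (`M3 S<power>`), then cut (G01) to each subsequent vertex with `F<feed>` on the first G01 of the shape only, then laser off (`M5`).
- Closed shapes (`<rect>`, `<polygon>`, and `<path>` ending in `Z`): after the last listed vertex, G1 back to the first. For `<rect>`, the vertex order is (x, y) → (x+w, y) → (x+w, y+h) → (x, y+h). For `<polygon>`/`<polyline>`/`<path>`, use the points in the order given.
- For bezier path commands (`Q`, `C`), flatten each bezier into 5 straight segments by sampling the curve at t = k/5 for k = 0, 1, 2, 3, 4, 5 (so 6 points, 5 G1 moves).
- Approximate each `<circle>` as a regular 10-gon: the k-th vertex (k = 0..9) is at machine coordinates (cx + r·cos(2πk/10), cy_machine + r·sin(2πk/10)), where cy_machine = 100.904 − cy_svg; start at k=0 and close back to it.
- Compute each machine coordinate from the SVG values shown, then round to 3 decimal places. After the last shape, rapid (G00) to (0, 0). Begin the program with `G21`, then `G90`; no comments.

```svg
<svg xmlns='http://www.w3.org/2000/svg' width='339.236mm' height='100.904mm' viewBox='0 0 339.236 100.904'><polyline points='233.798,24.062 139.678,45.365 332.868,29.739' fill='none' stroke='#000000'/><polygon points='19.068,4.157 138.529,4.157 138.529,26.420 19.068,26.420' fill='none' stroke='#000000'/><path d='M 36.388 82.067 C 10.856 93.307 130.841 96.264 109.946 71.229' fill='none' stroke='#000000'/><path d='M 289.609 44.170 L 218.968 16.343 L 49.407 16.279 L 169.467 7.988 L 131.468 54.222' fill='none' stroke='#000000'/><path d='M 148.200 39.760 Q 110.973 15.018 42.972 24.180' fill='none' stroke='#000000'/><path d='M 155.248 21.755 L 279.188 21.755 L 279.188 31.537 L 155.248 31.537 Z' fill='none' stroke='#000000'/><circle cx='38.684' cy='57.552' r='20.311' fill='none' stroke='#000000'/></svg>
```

viewBox `0 0 339.236 100.904` with mm width/height → 1 unit = 1 mm. Flip: y_m = 100.904 − y_svg.

**Shape 1** — `<polyline>` open polyline, stroke `#000000` → cut (S866, F1477). Machine vertices: (233.798,76.842) → (139.678,55.539) → (332.868,71.165). Open path.

**Shape 2** — `<polygon>` rectangle, stroke `#000000` → cut (S866, F1477). Machine vertices: (19.068,96.747) → (138.529,96.747) → (138.529,74.484) → (19.068,74.484) → (19.068,96.747). Closed: final G1 returns to the first vertex.

**Shape 3** — `<path>` cubic bezier, stroke `#000000` → cut (S866, F1477). Control points (SVG): P0=(36.388,82.067), P1=(10.856,93.307), P2=(130.841,96.264), P3=(109.946,71.229); sampled at t=k/5. Machine vertices: (36.388,18.837) → (36.240,13.245) → (57.268,10.586) → (85.727,11.808) → (107.869,17.855) → (109.946,29.675). Open path.

**Shape 4** — `<path>` open polyline, stroke `#000000` → cut (S866, F1477). Machine vertices: (289.609,56.734) → (218.968,84.561) → (49.407,84.625) → (169.467,92.916) → (131.468,46.682). Open path.

**Shape 5** — `<path>` quadratic bezier, stroke `#000000` → cut (S866, F1477). Control points (SVG): P0=(148.200,39.760), P1=(110.973,15.018), P2=(42.972,24.180); sampled at t=k/5. Machine vertices: (148.200,61.144) → (132.078,69.685) → (113.495,75.513) → (92.449,78.629) → (68.941,79.033) → (42.972,76.724). Open path.

**Shape 6** — `<path>` rectangle, stroke `#000000` → cut (S866, F1477). Machine vertices: (155.248,79.149) → (279.188,79.149) → (279.188,69.367) → (155.248,69.367) → (155.248,79.149). Closed: final G1 returns to the first vertex.

**Shape 7** — `<circle>` circle, stroke `#000000` → cut (S866, F1477). Machine vertices: (58.995,43.352) → (55.116,55.291) → (44.960,62.669) → (32.408,62.669) → (22.252,55.291) → (18.373,43.352) → (22.252,31.413) → (32.408,24.035) → (44.960,24.035) → (55.116,31.413) → (58.995,43.352). Closed: final G1 returns to the first vertex.

G21
G90
G00 X233.798 Y76.842
M3 S866
G01 X139.678 Y55.539 F1477
G01 X332.868 Y71.165
M5
G00 X19.068 Y96.747
M3 S866
G01 X138.529 Y96.747 F1477
G01 X138.529 Y74.484
G01 X19.068 Y74.484
G01 X19.068 Y96.747
M5
G00 X36.388 Y18.837
M3 S866
G01 X36.240 Y13.245 F1477
G01 X57.268 Y10.586
G01 X85.727 Y11.808
G01 X107.869 Y17.855
G01 X109.946 Y29.675
M5
G00 X289.609 Y56.734
M3 S866
G01 X218.968 Y84.561 F1477
G01 X49.407 Y84.625
G01 X169.467 Y92.916
G01 X131.468 Y46.682
M5
G00 X148.200 Y61.144
M3 S866
G01 X132.078 Y69.685 F1477
G01 X113.495 Y75.513
G01 X92.449 Y78.629
G01 X68.941 Y79.033
G01 X42.972 Y76.724
M5
G00 X155.248 Y79.149
M3 S866
G01 X279.188 Y79.149 F1477
G01 X279.188 Y69.367
G01 X155.248 Y69.367
G01 X155.248 Y79.149
M5
G00 X58.995 Y43.352
M3 S866
G01 X55.116 Y55.291 F1477
G01 X44.960 Y62.669
G01 X32.408 Y62.669
G01 X22.252 Y55.291
G01 X18.373 Y43.352
G01 X22.252 Y31.413
G01 X32.408 Y24.035
G01 X44.960 Y24.035
G01 X55.116 Y31.413
G01 X58.995 Y43.352
M5
G00 X0.000 Y0.000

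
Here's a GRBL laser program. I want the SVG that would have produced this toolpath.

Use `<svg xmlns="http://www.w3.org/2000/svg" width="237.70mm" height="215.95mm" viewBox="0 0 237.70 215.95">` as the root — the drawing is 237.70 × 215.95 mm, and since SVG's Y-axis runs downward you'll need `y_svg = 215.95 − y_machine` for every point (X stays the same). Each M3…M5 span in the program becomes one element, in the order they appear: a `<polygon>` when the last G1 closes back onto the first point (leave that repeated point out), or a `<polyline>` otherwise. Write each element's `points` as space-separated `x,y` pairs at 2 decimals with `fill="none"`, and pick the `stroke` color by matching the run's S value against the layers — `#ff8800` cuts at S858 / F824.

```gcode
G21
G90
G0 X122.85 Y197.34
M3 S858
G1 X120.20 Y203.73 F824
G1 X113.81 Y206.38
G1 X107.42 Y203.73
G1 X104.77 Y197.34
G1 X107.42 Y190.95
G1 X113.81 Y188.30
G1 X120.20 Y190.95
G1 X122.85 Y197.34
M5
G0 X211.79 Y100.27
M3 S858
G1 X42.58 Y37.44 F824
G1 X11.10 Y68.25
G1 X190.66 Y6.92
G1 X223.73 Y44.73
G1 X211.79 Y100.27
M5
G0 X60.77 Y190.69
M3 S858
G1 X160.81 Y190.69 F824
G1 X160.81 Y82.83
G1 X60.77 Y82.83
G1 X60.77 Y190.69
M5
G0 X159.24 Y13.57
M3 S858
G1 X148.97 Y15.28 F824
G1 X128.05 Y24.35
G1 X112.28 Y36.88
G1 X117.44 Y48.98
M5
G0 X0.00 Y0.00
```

Each laser-on run becomes one SVG element. Flip Y back into SVG space with y_svg = 215.95 − y_machine. Every run uses S858, so all elements get stroke `#ff8800` (cut).

Run 1: The run returns to its start, so emit a `<polygon>` with points (Y-flipped): 122.85,18.61 120.20,12.22 113.81,9.57 107.42,12.22 104.77,18.61 107.42,25.00 113.81,27.65 120.20,25.00.

Run 2: The run returns to its start, so emit a `<polygon>` with points (Y-flipped): 211.79,115.68 42.58,178.51 11.10,147.70 190.66,209.03 223.73,171.22.

Run 3: The run returns to its start, so emit a `<polygon>` with points (Y-flipped): 60.77,25.26 160.81,25.26 160.81,133.12 60.77,133.12.

Run 4: The run is open, so emit a `<polyline>` with points (Y-flipped): 159.24,202.38 148.97,200.67 128.05,191.60 112.28,179.07 117.44,166.97.

<svg xmlns="http://www.w3.org/2000/svg" width="237.70mm" height="215.95mm" viewBox="0 0 237.70 215.95">
  <polygon points="122.85,18.61 120.20,12.22 113.81,9.57 107.42,12.22 104.77,18.61 107.42,25.00 113.81,27.65 120.20,25.00" fill="none" stroke="#ff8800"/>
  <polygon points="211.79,115.68 42.58,178.51 11.10,147.70 190.66,209.03 223.73,171.22" fill="none" stroke="#ff8800"/>
  <polygon points="60.77,25.26 160.81,25.26 160.81,133.12 60.77,133.12" fill="none" stroke="#ff8800"/>
  <polyline points="159.24,202.38 148.97,200.67 128.05,191.60 112.28,179.07 117.44,166.97" fill="none" stroke="#ff8800"/>
</svg>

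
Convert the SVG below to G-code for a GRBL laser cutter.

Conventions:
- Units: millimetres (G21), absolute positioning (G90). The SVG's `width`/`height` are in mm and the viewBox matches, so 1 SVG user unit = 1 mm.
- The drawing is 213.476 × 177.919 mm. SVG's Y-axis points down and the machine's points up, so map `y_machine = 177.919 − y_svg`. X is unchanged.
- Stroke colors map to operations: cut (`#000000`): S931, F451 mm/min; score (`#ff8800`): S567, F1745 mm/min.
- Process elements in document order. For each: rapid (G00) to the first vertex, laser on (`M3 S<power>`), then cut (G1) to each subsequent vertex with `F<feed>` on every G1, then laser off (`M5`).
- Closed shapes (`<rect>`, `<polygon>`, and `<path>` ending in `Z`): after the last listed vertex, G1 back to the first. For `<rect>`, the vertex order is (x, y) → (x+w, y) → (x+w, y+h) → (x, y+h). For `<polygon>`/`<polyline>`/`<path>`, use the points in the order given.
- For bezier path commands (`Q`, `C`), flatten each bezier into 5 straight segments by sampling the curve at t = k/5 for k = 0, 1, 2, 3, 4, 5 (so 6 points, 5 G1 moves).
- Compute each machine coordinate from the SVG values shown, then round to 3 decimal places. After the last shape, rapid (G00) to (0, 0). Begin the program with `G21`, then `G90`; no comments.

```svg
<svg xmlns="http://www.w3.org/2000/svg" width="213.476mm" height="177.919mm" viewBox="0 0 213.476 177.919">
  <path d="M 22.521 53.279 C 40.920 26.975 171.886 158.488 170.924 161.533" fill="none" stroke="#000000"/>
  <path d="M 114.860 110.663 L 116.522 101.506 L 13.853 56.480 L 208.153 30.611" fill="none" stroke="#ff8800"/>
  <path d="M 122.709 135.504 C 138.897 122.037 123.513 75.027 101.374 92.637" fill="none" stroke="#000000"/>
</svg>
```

1 u = 1 mm; y_m = 177.919 − y.

[1] `<path>` cubic bezier, #000000→cut S931 F451: (22.521,124.640) → (45.112,123.775) → (82.984,98.775) → (124.401,63.382) → (157.626,31.339) → (170.924,16.386)

[2] `<path>` open polyline, #ff8800→score S567 F1745: (114.860,67.256) → (116.522,76.413) → (13.853,121.439) → (208.153,147.308)

[3] `<path>` cubic bezier, #000000→cut S931 F451: (122.709,42.415) → (128.832,53.735) → (128.568,68.394) → (123.110,81.679) → (113.648,88.879) → (101.374,85.282)

G21
G90
G00 X22.521 Y124.640
M3 S931
G1 X45.112 Y123.775 F451
G1 X82.984 Y98.775 F451
G1 X124.401 Y63.382 F451
G1 X157.626 Y31.339 F451
G1 X170.924 Y16.386 F451
M5
G00 X114.860 Y67.256
M3 S567
G1 X116.522 Y76.413 F1745
G1 X13.853 Y121.439 F1745
G1 X208.153 Y147.308 F1745
M5
G00 X122.709 Y42.415
M3 S931
G1 X128.832 Y53.735 F451
G1 X128.568 Y68.394 F451
G1 X123.110 Y81.679 F451
G1 X113.648 Y88.879 F451
G1 X101.374 Y85.282 F451
M5
G00 X0.000 Y0.000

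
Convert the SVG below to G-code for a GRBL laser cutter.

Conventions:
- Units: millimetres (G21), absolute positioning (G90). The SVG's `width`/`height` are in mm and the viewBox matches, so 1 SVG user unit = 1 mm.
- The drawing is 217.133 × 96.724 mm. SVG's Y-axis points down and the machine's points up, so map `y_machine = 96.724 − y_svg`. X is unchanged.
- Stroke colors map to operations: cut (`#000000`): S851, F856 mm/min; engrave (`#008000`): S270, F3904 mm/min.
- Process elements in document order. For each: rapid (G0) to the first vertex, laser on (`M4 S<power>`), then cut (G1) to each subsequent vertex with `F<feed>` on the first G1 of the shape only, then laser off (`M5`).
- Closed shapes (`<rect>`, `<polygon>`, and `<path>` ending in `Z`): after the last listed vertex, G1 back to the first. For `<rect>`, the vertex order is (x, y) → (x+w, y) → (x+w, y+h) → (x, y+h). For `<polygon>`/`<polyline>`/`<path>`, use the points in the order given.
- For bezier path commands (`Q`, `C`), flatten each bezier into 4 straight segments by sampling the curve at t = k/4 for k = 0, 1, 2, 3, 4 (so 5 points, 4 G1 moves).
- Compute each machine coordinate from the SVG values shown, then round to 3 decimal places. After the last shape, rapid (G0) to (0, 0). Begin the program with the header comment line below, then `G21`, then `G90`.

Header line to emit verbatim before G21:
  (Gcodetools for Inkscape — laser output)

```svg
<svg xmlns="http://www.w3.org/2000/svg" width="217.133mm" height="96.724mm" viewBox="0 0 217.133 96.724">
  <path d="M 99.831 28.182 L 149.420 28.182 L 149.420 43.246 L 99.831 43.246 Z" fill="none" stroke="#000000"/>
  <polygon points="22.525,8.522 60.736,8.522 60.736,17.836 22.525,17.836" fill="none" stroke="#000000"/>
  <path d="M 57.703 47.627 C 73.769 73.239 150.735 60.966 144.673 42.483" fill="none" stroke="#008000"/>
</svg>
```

(Gcodetools for Inkscape — laser output)
G21
G90
G0 X99.831 Y68.542
M4 S851
G1 X149.420 Y68.542 F856
G1 X149.420 Y53.478
G1 X99.831 Y53.478
G1 X99.831 Y68.542
M5
G0 X22.525 Y88.202
M4 S851
G1 X60.736 Y88.202 F856
G1 X60.736 Y78.888
G1 X22.525 Y78.888
G1 X22.525 Y88.202
M5
G0 X57.703 Y49.097
M4 S270
G1 X78.922 Y36.497 F3904
G1 X109.486 Y35.133
G1 X135.901 Y42.038
G1 X144.673 Y54.241
M5
G0 X0.000 Y0.000

viewBox `0 0 217.133 96.724` with mm width/height → 1 unit = 1 mm. Flip: y_m = 96.724 − y_svg.

**Shape 1** — `<path>` rectangle, stroke `#000000` → cut (S851, F856). Machine vertices: (99.831,68.542) → (149.420,68.542) → (149.420,53.478) → (99.831,53.478) → (99.831,68.542). Closed: final G1 returns to the first vertex.

**Shape 2** — `<polygon>` rectangle, stroke `#000000` → cut (S851, F856). Machine vertices: (22.525,88.202) → (60.736,88.202) → (60.736,78.888) → (22.525,78.888) → (22.525,88.202). Closed: final G1 returns to the first vertex.

**Shape 3** — `<path>` cubic bezier, stroke `#008000` → engrave (S270, F3904). Control points (SVG): P0=(57.703,47.627), P1=(73.769,73.239), P2=(150.735,60.966), P3=(144.673,42.483); sampled at t=k/4. Machine vertices: (57.703,49.097) → (78.922,36.497) → (109.486,35.133) → (135.901,42.038) → (144.673,54.241). Open path.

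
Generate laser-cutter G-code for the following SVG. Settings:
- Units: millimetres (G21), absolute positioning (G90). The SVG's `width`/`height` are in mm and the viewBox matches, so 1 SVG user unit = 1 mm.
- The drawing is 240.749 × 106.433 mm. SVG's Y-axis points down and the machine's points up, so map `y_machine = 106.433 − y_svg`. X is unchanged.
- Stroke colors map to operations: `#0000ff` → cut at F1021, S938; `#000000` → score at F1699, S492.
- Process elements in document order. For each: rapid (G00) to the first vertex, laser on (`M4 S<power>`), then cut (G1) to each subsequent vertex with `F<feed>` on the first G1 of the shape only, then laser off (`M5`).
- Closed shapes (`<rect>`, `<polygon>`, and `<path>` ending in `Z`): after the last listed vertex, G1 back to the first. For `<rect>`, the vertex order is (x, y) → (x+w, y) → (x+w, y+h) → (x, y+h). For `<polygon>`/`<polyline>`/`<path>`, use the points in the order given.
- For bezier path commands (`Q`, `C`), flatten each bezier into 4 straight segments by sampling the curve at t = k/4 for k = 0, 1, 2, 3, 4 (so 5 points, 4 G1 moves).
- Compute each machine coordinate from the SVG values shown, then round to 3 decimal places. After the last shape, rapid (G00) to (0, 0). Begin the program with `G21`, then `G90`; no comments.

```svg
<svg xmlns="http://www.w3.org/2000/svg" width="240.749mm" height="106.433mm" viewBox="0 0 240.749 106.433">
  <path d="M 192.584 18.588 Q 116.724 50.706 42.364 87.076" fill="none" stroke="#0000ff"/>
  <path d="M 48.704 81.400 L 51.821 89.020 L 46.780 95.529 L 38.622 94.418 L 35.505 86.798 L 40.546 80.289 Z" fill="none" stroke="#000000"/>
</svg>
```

1 u = 1 mm; y_m = 106.433 − y.

[1] `<path>` quadratic bezier, #0000ff→cut S938 F1021: (192.584,87.845) → (154.748,71.520) → (117.099,54.664) → (79.638,37.276) → (42.364,19.357)

[2] `<path>` regular polygon, #000000→score S492 F1699: (48.704,25.033) → (51.821,17.413) → (46.780,10.904) → (38.622,12.015) → (35.505,19.635) → (40.546,26.144) → (48.704,25.033) (closed)

G21
G90
G00 X192.584 Y87.845
M4 S938
G1 X154.748 Y71.520 F1021
G1 X117.099 Y54.664
G1 X79.638 Y37.276
G1 X42.364 Y19.357
M5
G00 X48.704 Y25.033
M4 S492
G1 X51.821 Y17.413 F1699
G1 X46.780 Y10.904
G1 X38.622 Y12.015
G1 X35.505 Y19.635
G1 X40.546 Y26.144
G1 X48.704 Y25.033
M5
G00 X0.000 Y0.000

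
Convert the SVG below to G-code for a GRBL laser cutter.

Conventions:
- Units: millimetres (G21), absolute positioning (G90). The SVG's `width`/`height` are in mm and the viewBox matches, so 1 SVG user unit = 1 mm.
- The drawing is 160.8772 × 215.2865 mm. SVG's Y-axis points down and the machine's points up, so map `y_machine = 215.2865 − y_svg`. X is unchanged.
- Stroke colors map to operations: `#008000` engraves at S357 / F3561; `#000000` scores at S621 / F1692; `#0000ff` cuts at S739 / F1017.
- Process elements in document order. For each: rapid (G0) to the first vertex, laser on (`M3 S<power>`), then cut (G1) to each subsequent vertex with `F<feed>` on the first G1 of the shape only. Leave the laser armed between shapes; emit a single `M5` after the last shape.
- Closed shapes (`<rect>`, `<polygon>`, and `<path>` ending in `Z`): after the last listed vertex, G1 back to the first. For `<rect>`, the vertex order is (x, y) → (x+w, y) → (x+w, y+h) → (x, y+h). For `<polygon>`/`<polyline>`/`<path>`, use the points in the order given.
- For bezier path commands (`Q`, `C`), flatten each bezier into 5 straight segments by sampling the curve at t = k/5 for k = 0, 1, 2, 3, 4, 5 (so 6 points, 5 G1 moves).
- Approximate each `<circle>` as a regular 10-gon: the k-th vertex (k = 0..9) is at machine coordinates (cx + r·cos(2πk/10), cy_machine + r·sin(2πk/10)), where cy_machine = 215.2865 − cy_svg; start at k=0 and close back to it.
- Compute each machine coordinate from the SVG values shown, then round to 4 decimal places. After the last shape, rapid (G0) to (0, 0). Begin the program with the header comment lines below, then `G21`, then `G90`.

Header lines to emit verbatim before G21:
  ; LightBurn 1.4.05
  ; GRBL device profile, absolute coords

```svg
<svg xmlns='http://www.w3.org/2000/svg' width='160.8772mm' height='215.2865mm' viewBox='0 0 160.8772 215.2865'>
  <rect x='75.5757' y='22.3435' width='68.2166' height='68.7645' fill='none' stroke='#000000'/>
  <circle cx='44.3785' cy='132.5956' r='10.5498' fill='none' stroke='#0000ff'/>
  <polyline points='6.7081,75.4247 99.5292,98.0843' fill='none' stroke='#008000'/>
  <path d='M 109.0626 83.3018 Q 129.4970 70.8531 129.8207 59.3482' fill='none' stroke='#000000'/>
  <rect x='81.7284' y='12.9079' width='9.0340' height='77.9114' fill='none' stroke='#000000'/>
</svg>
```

; LightBurn 1.4.05
; GRBL device profile, absolute coords
G21
G90
G0 X75.5757 Y192.9430
M3 S621
G1 X143.7923 Y192.9430 F1692
G1 X143.7923 Y124.1785
G1 X75.5757 Y124.1785
G1 X75.5757 Y192.9430
G0 X54.9283 Y82.6909
M3 S739
G1 X52.9135 Y88.8919 F1017
G1 X47.6386 Y92.7244
G1 X41.1184 Y92.7244
G1 X35.8435 Y88.8919
G1 X33.8287 Y82.6909
G1 X35.8435 Y76.4899
G1 X41.1184 Y72.6574
G1 X47.6386 Y72.6574
G1 X52.9135 Y76.4899
G1 X54.9283 Y82.6909
G0 X6.7081 Y139.8618
M3 S357
G1 X99.5292 Y117.2022 F3561
G0 X109.0626 Y131.9847
M3 S621
G1 X116.4319 Y136.9264 F1692
G1 X122.1924 Y141.7927
G1 X126.3440 Y146.5834
G1 X128.8868 Y151.2986
G1 X129.8207 Y155.9383
G0 X81.7284 Y202.3786
M3 S621
G1 X90.7624 Y202.3786 F1692
G1 X90.7624 Y124.4672
G1 X81.7284 Y124.4672
G1 X81.7284 Y202.3786
M5
G0 X0.0000 Y0.0000

Since the viewBox matches the mm dimensions, user units are millimetres directly. The only transform is the Y-flip y_m = 215.2865 − y_svg.

Shape 1 is a rectangle drawn with `<rect>`. Its stroke #000000 means score at S621, F1692. After flipping Y the toolpath is (75.5757,192.9430) → (143.7923,192.9430) → (143.7923,124.1785) → (75.5757,124.1785) → (75.5757,192.9430), returning to the start.

Shape 2 is a circle drawn with `<circle>`. Its stroke #0000ff means cut at S739, F1017. After flipping Y the toolpath is (54.9283,82.6909) → (52.9135,88.8919) → (47.6386,92.7244) → (41.1184,92.7244) → (35.8435,88.8919) → (33.8287,82.6909) → (35.8435,76.4899) → (41.1184,72.6574) → (47.6386,72.6574) → (52.9135,76.4899) → (54.9283,82.6909), returning to the start.

Shape 3 is a line segment drawn with `<polyline>`. Its stroke #008000 means engrave at S357, F3561. After flipping Y the toolpath is (6.7081,139.8618) → (99.5292,117.2022).

Shape 4 is a quadratic bezier drawn with `<path>`. Its stroke #000000 means score at S621, F1692. After flipping Y the toolpath is (109.0626,131.9847) → (116.4319,136.9264) → (122.1924,141.7927) → (126.3440,146.5834) → (128.8868,151.2986) → (129.8207,155.9383).

Shape 5 is a rectangle drawn with `<rect>`. Its stroke #000000 means score at S621, F1692. After flipping Y the toolpath is (81.7284,202.3786) → (90.7624,202.3786) → (90.7624,124.4672) → (81.7284,124.4672) → (81.7284,202.3786), returning to the start.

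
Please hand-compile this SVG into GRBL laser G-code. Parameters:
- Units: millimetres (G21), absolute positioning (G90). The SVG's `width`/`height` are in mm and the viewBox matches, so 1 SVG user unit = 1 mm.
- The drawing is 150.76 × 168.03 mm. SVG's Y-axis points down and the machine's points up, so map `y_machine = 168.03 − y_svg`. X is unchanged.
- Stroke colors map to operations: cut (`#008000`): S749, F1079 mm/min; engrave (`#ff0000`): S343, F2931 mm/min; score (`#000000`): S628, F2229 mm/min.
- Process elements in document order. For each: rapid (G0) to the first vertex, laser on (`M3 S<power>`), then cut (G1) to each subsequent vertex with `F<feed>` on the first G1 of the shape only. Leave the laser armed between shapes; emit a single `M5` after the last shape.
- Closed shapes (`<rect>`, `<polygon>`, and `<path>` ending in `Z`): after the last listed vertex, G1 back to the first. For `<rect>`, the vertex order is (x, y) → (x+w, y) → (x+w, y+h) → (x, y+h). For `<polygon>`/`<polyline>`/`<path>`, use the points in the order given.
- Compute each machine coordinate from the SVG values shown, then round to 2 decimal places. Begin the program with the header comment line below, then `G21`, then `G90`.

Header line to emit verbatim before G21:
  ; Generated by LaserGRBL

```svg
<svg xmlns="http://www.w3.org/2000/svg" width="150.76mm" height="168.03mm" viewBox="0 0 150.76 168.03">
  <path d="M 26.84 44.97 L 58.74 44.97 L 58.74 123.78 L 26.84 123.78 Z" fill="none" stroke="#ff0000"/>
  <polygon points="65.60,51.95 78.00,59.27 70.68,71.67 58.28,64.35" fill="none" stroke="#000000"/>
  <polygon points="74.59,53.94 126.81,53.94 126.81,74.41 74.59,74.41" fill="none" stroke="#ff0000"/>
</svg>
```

; Generated by LaserGRBL
G21
G90
G0 X26.84 Y123.06
M3 S343
G1 X58.74 Y123.06 F2931
G1 X58.74 Y44.25
G1 X26.84 Y44.25
G1 X26.84 Y123.06
G0 X65.60 Y116.08
M3 S628
G1 X78.00 Y108.76 F2229
G1 X70.68 Y96.36
G1 X58.28 Y103.68
G1 X65.60 Y116.08
G0 X74.59 Y114.09
M3 S343
G1 X126.81 Y114.09 F2931
G1 X126.81 Y93.62
G1 X74.59 Y93.62
G1 X74.59 Y114.09
M5

Since the viewBox matches the mm dimensions, user units are millimetres directly. The only transform is the Y-flip y_m = 168.03 − y_svg.

Shape 1 is a rectangle drawn with `<path>`. Its stroke #ff0000 means engrave at S343, F2931. After flipping Y the toolpath is (26.84,123.06) → (58.74,123.06) → (58.74,44.25) → (26.84,44.25) → (26.84,123.06), returning to the start.

Shape 2 is a regular polygon drawn with `<polygon>`. Its stroke #000000 means score at S628, F2229. After flipping Y the toolpath is (65.60,116.08) → (78.00,108.76) → (70.68,96.36) → (58.28,103.68) → (65.60,116.08), returning to the start.

Shape 3 is a rectangle drawn with `<polygon>`. Its stroke #ff0000 means engrave at S343, F2931. After flipping Y the toolpath is (74.59,114.09) → (126.81,114.09) → (126.81,93.62) → (74.59,93.62) → (74.59,114.09), returning to the start.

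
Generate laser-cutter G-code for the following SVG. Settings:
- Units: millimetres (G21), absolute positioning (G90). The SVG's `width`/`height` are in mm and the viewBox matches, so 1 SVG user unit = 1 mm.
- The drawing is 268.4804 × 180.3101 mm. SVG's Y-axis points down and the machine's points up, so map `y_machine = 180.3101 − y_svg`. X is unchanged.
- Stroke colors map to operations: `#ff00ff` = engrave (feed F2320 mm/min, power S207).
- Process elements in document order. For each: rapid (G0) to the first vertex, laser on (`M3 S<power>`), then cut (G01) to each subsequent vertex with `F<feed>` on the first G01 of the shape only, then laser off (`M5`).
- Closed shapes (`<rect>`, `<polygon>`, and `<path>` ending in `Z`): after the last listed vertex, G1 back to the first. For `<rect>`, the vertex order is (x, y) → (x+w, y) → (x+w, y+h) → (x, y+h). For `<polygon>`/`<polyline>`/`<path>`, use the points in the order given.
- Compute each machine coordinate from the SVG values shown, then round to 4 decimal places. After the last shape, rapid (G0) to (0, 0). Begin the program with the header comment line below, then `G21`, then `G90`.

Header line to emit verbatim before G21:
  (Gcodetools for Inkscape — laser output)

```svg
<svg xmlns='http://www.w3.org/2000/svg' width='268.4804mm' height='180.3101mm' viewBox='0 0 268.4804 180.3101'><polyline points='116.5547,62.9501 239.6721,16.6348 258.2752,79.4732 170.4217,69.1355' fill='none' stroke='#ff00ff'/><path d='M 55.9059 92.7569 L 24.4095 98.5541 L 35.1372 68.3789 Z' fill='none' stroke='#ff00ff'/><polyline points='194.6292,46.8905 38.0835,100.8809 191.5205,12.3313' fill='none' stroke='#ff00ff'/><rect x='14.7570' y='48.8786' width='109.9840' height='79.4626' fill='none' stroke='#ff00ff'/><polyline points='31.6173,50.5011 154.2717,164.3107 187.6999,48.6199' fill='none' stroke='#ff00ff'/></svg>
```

viewBox `0 0 268.4804 180.3101` with mm width/height → 1 unit = 1 mm. Flip: y_m = 180.3101 − y_svg.

**Shape 1** — `<polyline>` open polyline, stroke `#ff00ff` → engrave (S207, F2320). Machine vertices: (116.5547,117.3600) → (239.6721,163.6753) → (258.2752,100.8369) → (170.4217,111.1746). Open path.

**Shape 2** — `<path>` regular polygon, stroke `#ff00ff` → engrave (S207, F2320). Machine vertices: (55.9059,87.5532) → (24.4095,81.7560) → (35.1372,111.9312) → (55.9059,87.5532). Closed: final G1 returns to the first vertex.

**Shape 3** — `<polyline>` open polyline, stroke `#ff00ff` → engrave (S207, F2320). Machine vertices: (194.6292,133.4196) → (38.0835,79.4292) → (191.5205,167.9788). Open path.

**Shape 4** — `<rect>` rectangle, stroke `#ff00ff` → engrave (S207, F2320). Machine vertices: (14.7570,131.4315) → (124.7410,131.4315) → (124.7410,51.9689) → (14.7570,51.9689) → (14.7570,131.4315). Closed: final G1 returns to the first vertex.

**Shape 5** — `<polyline>` open polyline, stroke `#ff00ff` → engrave (S207, F2320). Machine vertices: (31.6173,129.8090) → (154.2717,15.9994) → (187.6999,131.6902). Open path.

(Gcodetools for Inkscape — laser output)
G21
G90
G0 X116.5547 Y117.3600
M3 S207
G01 X239.6721 Y163.6753 F2320
G01 X258.2752 Y100.8369
G01 X170.4217 Y111.1746
M5
G0 X55.9059 Y87.5532
M3 S207
G01 X24.4095 Y81.7560 F2320
G01 X35.1372 Y111.9312
G01 X55.9059 Y87.5532
M5
G0 X194.6292 Y133.4196
M3 S207
G01 X38.0835 Y79.4292 F2320
G01 X191.5205 Y167.9788
M5
G0 X14.7570 Y131.4315
M3 S207
G01 X124.7410 Y131.4315 F2320
G01 X124.7410 Y51.9689
G01 X14.7570 Y51.9689
G01 X14.7570 Y131.4315
M5
G0 X31.6173 Y129.8090
M3 S207
G01 X154.2717 Y15.9994 F2320
G01 X187.6999 Y131.6902
M5
G0 X0.0000 Y0.0000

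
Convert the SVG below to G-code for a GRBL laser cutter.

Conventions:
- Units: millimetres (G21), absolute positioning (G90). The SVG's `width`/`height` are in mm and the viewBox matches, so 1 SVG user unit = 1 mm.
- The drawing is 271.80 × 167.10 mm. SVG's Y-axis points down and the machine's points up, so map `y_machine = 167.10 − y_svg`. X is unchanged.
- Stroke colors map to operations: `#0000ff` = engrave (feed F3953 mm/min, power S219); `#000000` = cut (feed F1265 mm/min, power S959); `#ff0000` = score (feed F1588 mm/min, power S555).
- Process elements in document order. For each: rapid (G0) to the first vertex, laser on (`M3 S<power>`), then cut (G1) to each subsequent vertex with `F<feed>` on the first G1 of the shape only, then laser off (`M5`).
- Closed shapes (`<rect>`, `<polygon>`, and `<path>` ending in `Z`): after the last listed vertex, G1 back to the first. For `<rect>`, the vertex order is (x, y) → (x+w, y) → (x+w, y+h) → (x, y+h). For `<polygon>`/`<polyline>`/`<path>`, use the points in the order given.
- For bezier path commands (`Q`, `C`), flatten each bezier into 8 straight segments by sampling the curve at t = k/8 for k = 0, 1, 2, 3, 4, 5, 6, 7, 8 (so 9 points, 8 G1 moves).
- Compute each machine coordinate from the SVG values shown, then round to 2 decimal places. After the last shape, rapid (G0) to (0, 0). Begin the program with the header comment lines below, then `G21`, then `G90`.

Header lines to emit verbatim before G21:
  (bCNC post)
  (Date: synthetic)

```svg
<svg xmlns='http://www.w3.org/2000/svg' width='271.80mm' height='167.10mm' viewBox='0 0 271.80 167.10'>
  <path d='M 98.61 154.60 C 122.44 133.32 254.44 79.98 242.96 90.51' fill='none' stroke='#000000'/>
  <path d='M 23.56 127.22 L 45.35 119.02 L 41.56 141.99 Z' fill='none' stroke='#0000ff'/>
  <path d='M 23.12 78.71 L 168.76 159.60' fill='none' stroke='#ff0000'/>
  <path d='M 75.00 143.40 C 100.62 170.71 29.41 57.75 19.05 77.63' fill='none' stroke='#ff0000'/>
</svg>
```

(bCNC post)
(Date: synthetic)
G21
G90
G0 X98.61 Y12.50
M3 S959
G1 X112.13 Y21.80 F1265
G1 X132.83 Y32.97
G1 X157.78 Y44.91
G1 X184.03 Y56.47
G1 X208.61 Y66.55
G1 X228.60 Y74.01
G1 X241.03 Y77.73
G1 X242.96 Y76.59
M5
G0 X23.56 Y39.88
M3 S219
G1 X45.35 Y48.08 F3953
G1 X41.56 Y25.11
G1 X23.56 Y39.88
M5
G0 X23.12 Y88.39
M3 S555
G1 X168.76 Y7.50 F1588
M5
G0 X75.00 Y23.70
M3 S555
G1 X80.38 Y19.50 F1588
G1 X78.52 Y25.25
G1 X71.29 Y37.75
G1 X60.52 Y53.80
G1 X48.06 Y70.20
G1 X35.77 Y83.74
G1 X25.48 Y91.23
G1 X19.05 Y89.47
M5
G0 X0.00 Y0.00

viewBox `0 0 271.80 167.10` with mm width/height → 1 unit = 1 mm. Flip: y_m = 167.10 − y_svg.

**Shape 1** — `<path>` cubic bezier, stroke `#000000` → cut (S959, F1265). Control points (SVG): P0=(98.61,154.60), P1=(122.44,133.32), P2=(254.44,79.98), P3=(242.96,90.51); sampled at t=k/8. Machine vertices: (98.61,12.50) → (112.13,21.80) → (132.83,32.97) → (157.78,44.91) → (184.03,56.47) → (208.61,66.55) → (228.60,74.01) → (241.03,77.73) → (242.96,76.59). Open path.

**Shape 2** — `<path>` regular polygon, stroke `#0000ff` → engrave (S219, F3953). Machine vertices: (23.56,39.88) → (45.35,48.08) → (41.56,25.11) → (23.56,39.88). Closed: final G1 returns to the first vertex.

**Shape 3** — `<path>` line segment, stroke `#ff0000` → score (S555, F1588). Machine vertices: (23.12,88.39) → (168.76,7.50). Open path.

**Shape 4** — `<path>` cubic bezier, stroke `#ff0000` → score (S555, F1588). Control points (SVG): P0=(75.00,143.40), P1=(100.62,170.71), P2=(29.41,57.75), P3=(19.05,77.63); sampled at t=k/8. Machine vertices: (75.00,23.70) → (80.38,19.50) → (78.52,25.25) → (71.29,37.75) → (60.52,53.80) → (48.06,70.20) → (35.77,83.74) → (25.48,91.23) → (19.05,89.47). Open path.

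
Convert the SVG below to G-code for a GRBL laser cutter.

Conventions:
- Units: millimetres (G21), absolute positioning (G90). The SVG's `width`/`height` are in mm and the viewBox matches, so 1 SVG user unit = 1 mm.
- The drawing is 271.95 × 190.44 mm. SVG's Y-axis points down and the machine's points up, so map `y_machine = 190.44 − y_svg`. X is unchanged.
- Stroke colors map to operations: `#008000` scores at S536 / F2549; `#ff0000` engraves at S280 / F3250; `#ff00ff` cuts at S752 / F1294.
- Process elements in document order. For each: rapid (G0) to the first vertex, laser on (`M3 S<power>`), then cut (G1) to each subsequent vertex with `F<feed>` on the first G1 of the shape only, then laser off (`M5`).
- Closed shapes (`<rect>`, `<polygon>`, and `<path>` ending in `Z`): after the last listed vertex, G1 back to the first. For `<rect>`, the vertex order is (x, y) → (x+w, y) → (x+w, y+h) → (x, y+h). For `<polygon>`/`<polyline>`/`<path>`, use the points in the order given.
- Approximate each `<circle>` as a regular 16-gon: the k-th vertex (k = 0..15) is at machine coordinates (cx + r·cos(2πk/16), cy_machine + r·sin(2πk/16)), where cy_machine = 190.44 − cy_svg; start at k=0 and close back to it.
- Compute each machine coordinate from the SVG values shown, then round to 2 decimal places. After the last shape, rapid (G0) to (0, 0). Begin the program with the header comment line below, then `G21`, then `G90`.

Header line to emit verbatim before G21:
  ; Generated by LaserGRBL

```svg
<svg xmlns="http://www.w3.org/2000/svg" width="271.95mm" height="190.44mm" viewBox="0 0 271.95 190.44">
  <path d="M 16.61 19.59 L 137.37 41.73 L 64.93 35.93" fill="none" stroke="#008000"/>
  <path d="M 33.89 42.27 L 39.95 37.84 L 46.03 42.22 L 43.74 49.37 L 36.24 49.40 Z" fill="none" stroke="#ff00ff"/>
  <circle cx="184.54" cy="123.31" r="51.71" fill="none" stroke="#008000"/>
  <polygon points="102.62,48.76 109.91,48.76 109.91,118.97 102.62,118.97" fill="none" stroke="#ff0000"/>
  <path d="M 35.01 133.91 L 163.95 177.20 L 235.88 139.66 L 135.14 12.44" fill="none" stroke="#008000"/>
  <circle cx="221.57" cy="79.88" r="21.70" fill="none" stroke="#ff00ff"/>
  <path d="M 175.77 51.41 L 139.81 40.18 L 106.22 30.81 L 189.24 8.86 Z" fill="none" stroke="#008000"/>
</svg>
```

Since the viewBox matches the mm dimensions, user units are millimetres directly. The only transform is the Y-flip y_m = 190.44 − y_svg.

Shape 1 is a open polyline drawn with `<path>`. Its stroke #008000 means score at S536, F2549. After flipping Y the toolpath is (16.61,170.85) → (137.37,148.71) → (64.93,154.51).

Shape 2 is a regular polygon drawn with `<path>`. Its stroke #ff00ff means cut at S752, F1294. After flipping Y the toolpath is (33.89,148.17) → (39.95,152.60) → (46.03,148.22) → (43.74,141.07) → (36.24,141.04) → (33.89,148.17), returning to the start.

Shape 3 is a circle drawn with `<circle>`. Its stroke #008000 means score at S536, F2549. After flipping Y the toolpath is (236.25,67.13) → (232.31,86.92) → (221.10,103.69) → (204.33,114.90) → (184.54,118.84) → (164.75,114.90) → (147.98,103.69) → (136.77,86.92) → (132.83,67.13) → (136.77,47.34) → (147.98,30.57) → (164.75,19.36) → (184.54,15.42) → (204.33,19.36) → (221.10,30.57) → (232.31,47.34) → (236.25,67.13), returning to the start.

Shape 4 is a rectangle drawn with `<polygon>`. Its stroke #ff0000 means engrave at S280, F3250. After flipping Y the toolpath is (102.62,141.68) → (109.91,141.68) → (109.91,71.47) → (102.62,71.47) → (102.62,141.68), returning to the start.

Shape 5 is a open polyline drawn with `<path>`. Its stroke #008000 means score at S536, F2549. After flipping Y the toolpath is (35.01,56.53) → (163.95,13.24) → (235.88,50.78) → (135.14,178.00).

Shape 6 is a circle drawn with `<circle>`. Its stroke #ff00ff means cut at S752, F1294. After flipping Y the toolpath is (243.27,110.56) → (241.62,118.86) → (236.91,125.90) → (229.87,130.61) → (221.57,132.26) → (213.27,130.61) → (206.23,125.90) → (201.52,118.86) → (199.87,110.56) → (201.52,102.26) → (206.23,95.22) → (213.27,90.51) → (221.57,88.86) → (229.87,90.51) → (236.91,95.22) → (241.62,102.26) → (243.27,110.56), returning to the start.

Shape 7 is a closed polygon drawn with `<path>`. Its stroke #008000 means score at S536, F2549. After flipping Y the toolpath is (175.77,139.03) → (139.81,150.26) → (106.22,159.63) → (189.24,181.58) → (175.77,139.03), returning to the start.

; Generated by LaserGRBL
G21
G90
G0 X16.61 Y170.85
M3 S536
G1 X137.37 Y148.71 F2549
G1 X64.93 Y154.51
M5
G0 X33.89 Y148.17
M3 S752
G1 X39.95 Y152.60 F1294
G1 X46.03 Y148.22
G1 X43.74 Y141.07
G1 X36.24 Y141.04
G1 X33.89 Y148.17
M5
G0 X236.25 Y67.13
M3 S536
G1 X232.31 Y86.92 F2549
G1 X221.10 Y103.69
G1 X204.33 Y114.90
G1 X184.54 Y118.84
G1 X164.75 Y114.90
G1 X147.98 Y103.69
G1 X136.77 Y86.92
G1 X132.83 Y67.13
G1 X136.77 Y47.34
G1 X147.98 Y30.57
G1 X164.75 Y19.36
G1 X184.54 Y15.42
G1 X204.33 Y19.36
G1 X221.10 Y30.57
G1 X232.31 Y47.34
G1 X236.25 Y67.13
M5
G0 X102.62 Y141.68
M3 S280
G1 X109.91 Y141.68 F3250
G1 X109.91 Y71.47
G1 X102.62 Y71.47
G1 X102.62 Y141.68
M5
G0 X35.01 Y56.53
M3 S536
G1 X163.95 Y13.24 F2549
G1 X235.88 Y50.78
G1 X135.14 Y178.00
M5
G0 X243.27 Y110.56
M3 S752
G1 X241.62 Y118.86 F1294
G1 X236.91 Y125.90
G1 X229.87 Y130.61
G1 X221.57 Y132.26
G1 X213.27 Y130.61
G1 X206.23 Y125.90
G1 X201.52 Y118.86
G1 X199.87 Y110.56
G1 X201.52 Y102.26
G1 X206.23 Y95.22
G1 X213.27 Y90.51
G1 X221.57 Y88.86
G1 X229.87 Y90.51
G1 X236.91 Y95.22
G1 X241.62 Y102.26
G1 X243.27 Y110.56
M5
G0 X175.77 Y139.03
M3 S536
G1 X139.81 Y150.26 F2549
G1 X106.22 Y159.63
G1 X189.24 Y181.58
G1 X175.77 Y139.03
M5
G0 X0.00 Y0.00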